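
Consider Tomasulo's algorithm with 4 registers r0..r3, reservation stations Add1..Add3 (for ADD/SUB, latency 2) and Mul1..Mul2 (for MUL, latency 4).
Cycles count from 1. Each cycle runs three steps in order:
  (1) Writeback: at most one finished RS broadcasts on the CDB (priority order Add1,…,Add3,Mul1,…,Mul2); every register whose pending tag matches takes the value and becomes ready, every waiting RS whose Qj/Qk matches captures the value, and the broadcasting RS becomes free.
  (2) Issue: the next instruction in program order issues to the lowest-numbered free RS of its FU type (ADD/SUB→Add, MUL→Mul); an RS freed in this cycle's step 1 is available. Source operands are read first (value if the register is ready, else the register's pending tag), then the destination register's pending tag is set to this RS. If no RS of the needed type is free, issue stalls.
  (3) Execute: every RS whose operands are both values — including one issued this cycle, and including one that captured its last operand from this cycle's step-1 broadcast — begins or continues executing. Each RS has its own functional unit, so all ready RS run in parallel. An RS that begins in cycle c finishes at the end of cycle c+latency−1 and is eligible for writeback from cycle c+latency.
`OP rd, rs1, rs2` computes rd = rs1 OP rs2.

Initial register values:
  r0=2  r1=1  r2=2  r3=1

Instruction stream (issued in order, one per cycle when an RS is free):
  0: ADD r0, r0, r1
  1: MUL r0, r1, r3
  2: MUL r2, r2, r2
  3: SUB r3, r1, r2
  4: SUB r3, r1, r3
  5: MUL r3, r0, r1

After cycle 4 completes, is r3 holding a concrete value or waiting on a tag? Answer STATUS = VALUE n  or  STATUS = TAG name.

c1: issue ADD r0<-Add1 | r0:Add1,r1:1,r2:2,r3:1
c2: issue MUL r0<-Mul1 | r0:Mul1,r1:1,r2:2,r3:1
c3: CDB Add1=3; issue MUL r2<-Mul2 | r0:Mul1,r1:1,r2:Mul2,r3:1
c4: issue SUB r3<-Add1 | r0:Mul1,r1:1,r2:Mul2,r3:Add1

STATUS = TAG Add1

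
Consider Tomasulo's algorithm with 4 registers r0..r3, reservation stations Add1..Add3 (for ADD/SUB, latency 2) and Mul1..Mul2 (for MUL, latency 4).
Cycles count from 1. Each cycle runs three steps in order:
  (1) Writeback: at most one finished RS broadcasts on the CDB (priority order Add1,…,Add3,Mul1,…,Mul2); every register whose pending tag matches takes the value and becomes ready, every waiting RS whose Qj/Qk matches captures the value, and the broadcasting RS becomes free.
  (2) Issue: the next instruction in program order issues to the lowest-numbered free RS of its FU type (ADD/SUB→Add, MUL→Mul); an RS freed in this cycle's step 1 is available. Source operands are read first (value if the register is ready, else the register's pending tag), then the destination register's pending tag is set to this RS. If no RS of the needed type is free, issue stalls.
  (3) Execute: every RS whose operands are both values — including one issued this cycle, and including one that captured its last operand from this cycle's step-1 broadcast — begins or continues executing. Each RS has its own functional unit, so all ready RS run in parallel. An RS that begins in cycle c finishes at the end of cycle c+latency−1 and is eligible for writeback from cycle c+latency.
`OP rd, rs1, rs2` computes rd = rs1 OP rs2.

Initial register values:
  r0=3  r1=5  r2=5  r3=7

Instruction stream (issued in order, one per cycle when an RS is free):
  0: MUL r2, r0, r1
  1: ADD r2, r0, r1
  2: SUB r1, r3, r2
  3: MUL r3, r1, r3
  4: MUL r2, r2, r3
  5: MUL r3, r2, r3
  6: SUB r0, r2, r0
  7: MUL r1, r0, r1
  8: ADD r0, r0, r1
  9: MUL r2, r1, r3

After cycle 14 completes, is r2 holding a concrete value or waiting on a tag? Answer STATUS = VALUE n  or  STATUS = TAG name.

STATUS = VALUE -56

c1: issue MUL r2<-Mul1 | r0:3,r1:5,r2:Mul1,r3:7
c2: issue ADD r2<-Add1 | r0:3,r1:5,r2:Add1,r3:7
c3: issue SUB r1<-Add2 | r0:3,r1:Add2,r2:Add1,r3:7
c4: CDB Add1=8; issue MUL r3<-Mul2 | r0:3,r1:Add2,r2:8,r3:Mul2
c5: CDB Mul1=15; issue MUL r2<-Mul1 | r0:3,r1:Add2,r2:Mul1,r3:Mul2
c6: CDB Add2=-1; stall | r0:3,r1:-1,r2:Mul1,r3:Mul2
c7: stall | r0:3,r1:-1,r2:Mul1,r3:Mul2
c8: stall | r0:3,r1:-1,r2:Mul1,r3:Mul2
c9: stall | r0:3,r1:-1,r2:Mul1,r3:Mul2
c10: CDB Mul2=-7; issue MUL r3<-Mul2 | r0:3,r1:-1,r2:Mul1,r3:Mul2
c11: issue SUB r0<-Add1 | r0:Add1,r1:-1,r2:Mul1,r3:Mul2
c12: stall | r0:Add1,r1:-1,r2:Mul1,r3:Mul2
c13: stall | r0:Add1,r1:-1,r2:Mul1,r3:Mul2
c14: CDB Mul1=-56; issue MUL r1<-Mul1 | r0:Add1,r1:Mul1,r2:-56,r3:Mul2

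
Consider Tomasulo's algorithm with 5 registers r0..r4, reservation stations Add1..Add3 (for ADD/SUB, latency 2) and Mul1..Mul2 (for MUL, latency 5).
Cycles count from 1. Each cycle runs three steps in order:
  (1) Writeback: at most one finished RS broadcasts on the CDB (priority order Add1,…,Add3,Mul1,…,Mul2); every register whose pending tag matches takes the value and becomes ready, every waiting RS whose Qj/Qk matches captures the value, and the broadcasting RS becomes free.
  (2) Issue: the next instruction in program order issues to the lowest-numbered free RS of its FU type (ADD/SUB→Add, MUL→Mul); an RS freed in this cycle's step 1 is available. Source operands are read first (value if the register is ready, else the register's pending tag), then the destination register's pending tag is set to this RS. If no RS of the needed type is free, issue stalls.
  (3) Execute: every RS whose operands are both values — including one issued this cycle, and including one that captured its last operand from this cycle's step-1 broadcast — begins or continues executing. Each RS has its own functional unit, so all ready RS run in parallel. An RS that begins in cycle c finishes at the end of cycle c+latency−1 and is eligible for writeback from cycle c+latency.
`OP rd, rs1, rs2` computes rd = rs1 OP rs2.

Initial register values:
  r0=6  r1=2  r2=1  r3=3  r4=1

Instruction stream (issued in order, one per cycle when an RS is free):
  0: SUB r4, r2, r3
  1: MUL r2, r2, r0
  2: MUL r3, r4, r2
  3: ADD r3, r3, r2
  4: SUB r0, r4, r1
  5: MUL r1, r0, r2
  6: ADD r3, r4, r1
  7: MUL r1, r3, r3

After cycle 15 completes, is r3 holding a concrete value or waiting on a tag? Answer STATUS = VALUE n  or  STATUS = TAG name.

  c1: issue SUB r4<-Add1  regs: r0:6,r1:2,r2:1,r3:3,r4:Add1
  c2: issue MUL r2<-Mul1  regs: r0:6,r1:2,r2:Mul1,r3:3,r4:Add1
  c3: CDB Add1=-2; issue MUL r3<-Mul2  regs: r0:6,r1:2,r2:Mul1,r3:Mul2,r4:-2
  c4: issue ADD r3<-Add1  regs: r0:6,r1:2,r2:Mul1,r3:Add1,r4:-2
  c5: issue SUB r0<-Add2  regs: r0:Add2,r1:2,r2:Mul1,r3:Add1,r4:-2
  c6: stall  regs: r0:Add2,r1:2,r2:Mul1,r3:Add1,r4:-2
  c7: CDB Add2=-4; stall  regs: r0:-4,r1:2,r2:Mul1,r3:Add1,r4:-2
  c8: CDB Mul1=6; issue MUL r1<-Mul1  regs: r0:-4,r1:Mul1,r2:6,r3:Add1,r4:-2
  c9: issue ADD r3<-Add2  regs: r0:-4,r1:Mul1,r2:6,r3:Add2,r4:-2
  c10: stall  regs: r0:-4,r1:Mul1,r2:6,r3:Add2,r4:-2
  c11: stall  regs: r0:-4,r1:Mul1,r2:6,r3:Add2,r4:-2
  c12: stall  regs: r0:-4,r1:Mul1,r2:6,r3:Add2,r4:-2
  c13: CDB Mul1=-24; issue MUL r1<-Mul1  regs: r0:-4,r1:Mul1,r2:6,r3:Add2,r4:-2
  c14: CDB Mul2=-12  regs: r0:-4,r1:Mul1,r2:6,r3:Add2,r4:-2
  c15: CDB Add2=-26  regs: r0:-4,r1:Mul1,r2:6,r3:-26,r4:-2

STATUS = VALUE -26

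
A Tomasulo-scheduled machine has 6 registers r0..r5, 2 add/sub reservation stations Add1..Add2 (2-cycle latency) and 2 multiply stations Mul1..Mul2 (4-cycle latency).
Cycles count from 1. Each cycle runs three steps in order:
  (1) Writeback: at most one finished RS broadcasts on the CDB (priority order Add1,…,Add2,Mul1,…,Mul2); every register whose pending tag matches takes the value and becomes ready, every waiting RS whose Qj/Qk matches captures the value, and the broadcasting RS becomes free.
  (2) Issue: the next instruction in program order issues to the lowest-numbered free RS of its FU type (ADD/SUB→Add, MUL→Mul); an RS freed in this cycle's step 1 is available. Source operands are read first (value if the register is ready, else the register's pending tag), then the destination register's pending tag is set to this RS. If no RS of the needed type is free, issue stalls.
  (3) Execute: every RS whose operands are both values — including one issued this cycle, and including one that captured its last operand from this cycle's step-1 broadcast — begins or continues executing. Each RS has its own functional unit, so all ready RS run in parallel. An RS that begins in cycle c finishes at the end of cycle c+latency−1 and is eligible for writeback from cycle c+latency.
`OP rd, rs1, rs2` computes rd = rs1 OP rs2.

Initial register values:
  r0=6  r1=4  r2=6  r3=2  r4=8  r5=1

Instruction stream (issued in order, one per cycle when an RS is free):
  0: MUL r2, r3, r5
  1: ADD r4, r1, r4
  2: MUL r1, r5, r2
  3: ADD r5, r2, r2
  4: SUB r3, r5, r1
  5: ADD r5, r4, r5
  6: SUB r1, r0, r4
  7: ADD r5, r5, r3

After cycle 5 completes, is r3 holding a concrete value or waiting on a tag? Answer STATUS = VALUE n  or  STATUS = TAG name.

STATUS = TAG Add2

  c1: issue MUL r2<-Mul1  regs: r0:6,r1:4,r2:Mul1,r3:2,r4:8,r5:1
  c2: issue ADD r4<-Add1  regs: r0:6,r1:4,r2:Mul1,r3:2,r4:Add1,r5:1
  c3: issue MUL r1<-Mul2  regs: r0:6,r1:Mul2,r2:Mul1,r3:2,r4:Add1,r5:1
  c4: CDB Add1=12; issue ADD r5<-Add1  regs: r0:6,r1:Mul2,r2:Mul1,r3:2,r4:12,r5:Add1
  c5: CDB Mul1=2; issue SUB r3<-Add2  regs: r0:6,r1:Mul2,r2:2,r3:Add2,r4:12,r5:Add1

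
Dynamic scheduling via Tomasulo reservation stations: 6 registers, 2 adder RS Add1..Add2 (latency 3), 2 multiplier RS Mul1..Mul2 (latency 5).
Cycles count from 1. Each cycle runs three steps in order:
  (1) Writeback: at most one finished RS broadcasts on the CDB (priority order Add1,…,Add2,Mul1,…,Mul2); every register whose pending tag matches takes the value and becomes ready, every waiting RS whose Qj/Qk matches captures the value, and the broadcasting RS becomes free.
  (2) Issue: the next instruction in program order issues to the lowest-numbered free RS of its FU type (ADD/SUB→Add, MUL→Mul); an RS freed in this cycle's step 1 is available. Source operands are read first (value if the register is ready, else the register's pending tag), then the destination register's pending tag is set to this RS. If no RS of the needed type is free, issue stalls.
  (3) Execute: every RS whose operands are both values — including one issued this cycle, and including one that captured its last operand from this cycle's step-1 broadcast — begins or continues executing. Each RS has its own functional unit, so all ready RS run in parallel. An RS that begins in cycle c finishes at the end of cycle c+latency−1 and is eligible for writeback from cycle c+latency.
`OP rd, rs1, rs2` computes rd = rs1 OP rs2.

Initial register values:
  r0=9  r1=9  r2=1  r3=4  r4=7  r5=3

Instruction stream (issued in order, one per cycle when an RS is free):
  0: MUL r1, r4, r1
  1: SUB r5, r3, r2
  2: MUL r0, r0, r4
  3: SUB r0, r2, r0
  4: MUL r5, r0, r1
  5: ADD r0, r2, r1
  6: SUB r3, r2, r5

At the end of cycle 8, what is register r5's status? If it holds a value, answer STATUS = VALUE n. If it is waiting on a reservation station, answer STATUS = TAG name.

STATUS = TAG Mul1

cycle 1: issue MUL r1<-Mul1 // r0:9,r1:Mul1,r2:1,r3:4,r4:7,r5:3
cycle 2: issue SUB r5<-Add1 // r0:9,r1:Mul1,r2:1,r3:4,r4:7,r5:Add1
cycle 3: issue MUL r0<-Mul2 // r0:Mul2,r1:Mul1,r2:1,r3:4,r4:7,r5:Add1
cycle 4: issue SUB r0<-Add2 // r0:Add2,r1:Mul1,r2:1,r3:4,r4:7,r5:Add1
cycle 5: CDB Add1=3; stall // r0:Add2,r1:Mul1,r2:1,r3:4,r4:7,r5:3
cycle 6: CDB Mul1=63; issue MUL r5<-Mul1 // r0:Add2,r1:63,r2:1,r3:4,r4:7,r5:Mul1
cycle 7: issue ADD r0<-Add1 // r0:Add1,r1:63,r2:1,r3:4,r4:7,r5:Mul1
cycle 8: CDB Mul2=63; stall // r0:Add1,r1:63,r2:1,r3:4,r4:7,r5:Mul1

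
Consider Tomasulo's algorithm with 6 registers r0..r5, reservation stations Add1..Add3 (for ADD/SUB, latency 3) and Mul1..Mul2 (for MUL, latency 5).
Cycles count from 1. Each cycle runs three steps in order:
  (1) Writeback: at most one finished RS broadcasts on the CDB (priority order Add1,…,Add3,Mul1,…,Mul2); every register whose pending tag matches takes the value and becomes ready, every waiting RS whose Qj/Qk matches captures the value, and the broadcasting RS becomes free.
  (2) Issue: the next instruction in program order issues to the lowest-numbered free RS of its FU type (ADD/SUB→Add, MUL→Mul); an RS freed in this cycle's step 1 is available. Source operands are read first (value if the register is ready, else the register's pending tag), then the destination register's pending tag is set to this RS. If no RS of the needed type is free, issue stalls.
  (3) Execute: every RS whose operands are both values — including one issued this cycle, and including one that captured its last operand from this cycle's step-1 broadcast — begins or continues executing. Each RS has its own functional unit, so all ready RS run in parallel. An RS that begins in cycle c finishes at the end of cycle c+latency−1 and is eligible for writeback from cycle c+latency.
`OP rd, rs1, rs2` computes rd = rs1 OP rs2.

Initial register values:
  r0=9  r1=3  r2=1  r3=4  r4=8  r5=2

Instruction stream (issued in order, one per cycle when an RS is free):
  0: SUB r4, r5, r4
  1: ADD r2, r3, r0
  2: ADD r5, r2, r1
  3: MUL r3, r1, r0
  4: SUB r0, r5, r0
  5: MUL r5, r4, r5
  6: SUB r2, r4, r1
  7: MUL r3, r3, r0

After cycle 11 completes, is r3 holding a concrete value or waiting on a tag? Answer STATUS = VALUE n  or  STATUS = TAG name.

STATUS = TAG Mul1

cycle 1: issue SUB r4<-Add1 // r0:9,r1:3,r2:1,r3:4,r4:Add1,r5:2
cycle 2: issue ADD r2<-Add2 // r0:9,r1:3,r2:Add2,r3:4,r4:Add1,r5:2
cycle 3: issue ADD r5<-Add3 // r0:9,r1:3,r2:Add2,r3:4,r4:Add1,r5:Add3
cycle 4: CDB Add1=-6; issue MUL r3<-Mul1 // r0:9,r1:3,r2:Add2,r3:Mul1,r4:-6,r5:Add3
cycle 5: CDB Add2=13; issue SUB r0<-Add1 // r0:Add1,r1:3,r2:13,r3:Mul1,r4:-6,r5:Add3
cycle 6: issue MUL r5<-Mul2 // r0:Add1,r1:3,r2:13,r3:Mul1,r4:-6,r5:Mul2
cycle 7: issue SUB r2<-Add2 // r0:Add1,r1:3,r2:Add2,r3:Mul1,r4:-6,r5:Mul2
cycle 8: CDB Add3=16; stall // r0:Add1,r1:3,r2:Add2,r3:Mul1,r4:-6,r5:Mul2
cycle 9: CDB Mul1=27; issue MUL r3<-Mul1 // r0:Add1,r1:3,r2:Add2,r3:Mul1,r4:-6,r5:Mul2
cycle 10: CDB Add2=-9 // r0:Add1,r1:3,r2:-9,r3:Mul1,r4:-6,r5:Mul2
cycle 11: CDB Add1=7 // r0:7,r1:3,r2:-9,r3:Mul1,r4:-6,r5:Mul2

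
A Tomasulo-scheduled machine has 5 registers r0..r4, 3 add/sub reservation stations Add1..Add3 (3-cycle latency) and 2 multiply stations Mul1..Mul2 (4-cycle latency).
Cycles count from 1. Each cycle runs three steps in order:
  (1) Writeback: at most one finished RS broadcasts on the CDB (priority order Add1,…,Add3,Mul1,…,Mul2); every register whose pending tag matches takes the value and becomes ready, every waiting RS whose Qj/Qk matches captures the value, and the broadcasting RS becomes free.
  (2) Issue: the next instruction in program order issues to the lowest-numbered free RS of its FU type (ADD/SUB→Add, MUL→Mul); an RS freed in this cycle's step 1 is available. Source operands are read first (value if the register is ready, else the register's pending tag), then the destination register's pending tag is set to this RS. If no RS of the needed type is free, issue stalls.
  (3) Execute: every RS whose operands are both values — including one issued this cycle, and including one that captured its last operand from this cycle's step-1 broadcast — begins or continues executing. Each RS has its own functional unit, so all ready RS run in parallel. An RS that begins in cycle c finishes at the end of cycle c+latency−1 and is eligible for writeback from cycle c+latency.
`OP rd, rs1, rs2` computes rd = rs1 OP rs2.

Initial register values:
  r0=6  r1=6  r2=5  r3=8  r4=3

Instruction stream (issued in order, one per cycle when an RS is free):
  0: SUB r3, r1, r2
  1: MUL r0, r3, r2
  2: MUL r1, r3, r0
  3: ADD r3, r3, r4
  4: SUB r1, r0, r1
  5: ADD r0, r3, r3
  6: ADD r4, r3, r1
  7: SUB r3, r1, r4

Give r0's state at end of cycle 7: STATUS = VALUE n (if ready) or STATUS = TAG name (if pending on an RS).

  c1: issue SUB r3<-Add1  regs: r0:6,r1:6,r2:5,r3:Add1,r4:3
  c2: issue MUL r0<-Mul1  regs: r0:Mul1,r1:6,r2:5,r3:Add1,r4:3
  c3: issue MUL r1<-Mul2  regs: r0:Mul1,r1:Mul2,r2:5,r3:Add1,r4:3
  c4: CDB Add1=1; issue ADD r3<-Add1  regs: r0:Mul1,r1:Mul2,r2:5,r3:Add1,r4:3
  c5: issue SUB r1<-Add2  regs: r0:Mul1,r1:Add2,r2:5,r3:Add1,r4:3
  c6: issue ADD r0<-Add3  regs: r0:Add3,r1:Add2,r2:5,r3:Add1,r4:3
  c7: CDB Add1=4; issue ADD r4<-Add1  regs: r0:Add3,r1:Add2,r2:5,r3:4,r4:Add1

STATUS = TAG Add3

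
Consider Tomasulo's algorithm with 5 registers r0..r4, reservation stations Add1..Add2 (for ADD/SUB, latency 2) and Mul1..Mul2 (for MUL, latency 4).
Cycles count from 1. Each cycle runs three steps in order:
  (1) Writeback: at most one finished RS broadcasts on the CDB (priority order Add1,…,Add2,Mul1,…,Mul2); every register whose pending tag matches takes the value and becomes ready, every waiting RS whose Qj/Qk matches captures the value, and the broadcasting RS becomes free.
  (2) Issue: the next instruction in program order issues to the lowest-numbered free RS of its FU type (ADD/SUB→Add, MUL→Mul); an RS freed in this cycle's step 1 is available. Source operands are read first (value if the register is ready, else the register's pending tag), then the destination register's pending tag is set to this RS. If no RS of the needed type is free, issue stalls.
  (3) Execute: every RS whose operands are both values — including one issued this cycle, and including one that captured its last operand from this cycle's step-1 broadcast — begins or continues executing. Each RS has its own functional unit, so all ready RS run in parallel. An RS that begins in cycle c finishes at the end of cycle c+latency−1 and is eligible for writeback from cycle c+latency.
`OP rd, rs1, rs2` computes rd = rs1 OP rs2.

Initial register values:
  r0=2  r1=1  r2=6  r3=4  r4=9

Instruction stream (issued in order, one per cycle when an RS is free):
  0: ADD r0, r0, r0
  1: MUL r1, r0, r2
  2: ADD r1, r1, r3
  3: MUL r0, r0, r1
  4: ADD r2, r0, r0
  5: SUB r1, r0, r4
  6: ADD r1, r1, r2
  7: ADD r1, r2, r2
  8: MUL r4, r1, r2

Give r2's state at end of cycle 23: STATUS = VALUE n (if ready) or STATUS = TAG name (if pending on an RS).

STATUS = VALUE 224

cycle 1: issue ADD r0<-Add1 // r0:Add1,r1:1,r2:6,r3:4,r4:9
cycle 2: issue MUL r1<-Mul1 // r0:Add1,r1:Mul1,r2:6,r3:4,r4:9
cycle 3: CDB Add1=4; issue ADD r1<-Add1 // r0:4,r1:Add1,r2:6,r3:4,r4:9
cycle 4: issue MUL r0<-Mul2 // r0:Mul2,r1:Add1,r2:6,r3:4,r4:9
cycle 5: issue ADD r2<-Add2 // r0:Mul2,r1:Add1,r2:Add2,r3:4,r4:9
cycle 6: stall // r0:Mul2,r1:Add1,r2:Add2,r3:4,r4:9
cycle 7: CDB Mul1=24; stall // r0:Mul2,r1:Add1,r2:Add2,r3:4,r4:9
cycle 8: stall // r0:Mul2,r1:Add1,r2:Add2,r3:4,r4:9
cycle 9: CDB Add1=28; issue SUB r1<-Add1 // r0:Mul2,r1:Add1,r2:Add2,r3:4,r4:9
cycle 10: stall // r0:Mul2,r1:Add1,r2:Add2,r3:4,r4:9
cycle 11: stall // r0:Mul2,r1:Add1,r2:Add2,r3:4,r4:9
cycle 12: stall // r0:Mul2,r1:Add1,r2:Add2,r3:4,r4:9
cycle 13: CDB Mul2=112; stall // r0:112,r1:Add1,r2:Add2,r3:4,r4:9
cycle 14: stall // r0:112,r1:Add1,r2:Add2,r3:4,r4:9
cycle 15: CDB Add1=103; issue ADD r1<-Add1 // r0:112,r1:Add1,r2:Add2,r3:4,r4:9
cycle 16: CDB Add2=224; issue ADD r1<-Add2 // r0:112,r1:Add2,r2:224,r3:4,r4:9
cycle 17: issue MUL r4<-Mul1 // r0:112,r1:Add2,r2:224,r3:4,r4:Mul1
cycle 18: CDB Add1=327 // r0:112,r1:Add2,r2:224,r3:4,r4:Mul1
cycle 19: CDB Add2=448 // r0:112,r1:448,r2:224,r3:4,r4:Mul1
cycle 20: - // r0:112,r1:448,r2:224,r3:4,r4:Mul1
cycle 21: - // r0:112,r1:448,r2:224,r3:4,r4:Mul1
cycle 22: - // r0:112,r1:448,r2:224,r3:4,r4:Mul1
cycle 23: CDB Mul1=100352 // r0:112,r1:448,r2:224,r3:4,r4:100352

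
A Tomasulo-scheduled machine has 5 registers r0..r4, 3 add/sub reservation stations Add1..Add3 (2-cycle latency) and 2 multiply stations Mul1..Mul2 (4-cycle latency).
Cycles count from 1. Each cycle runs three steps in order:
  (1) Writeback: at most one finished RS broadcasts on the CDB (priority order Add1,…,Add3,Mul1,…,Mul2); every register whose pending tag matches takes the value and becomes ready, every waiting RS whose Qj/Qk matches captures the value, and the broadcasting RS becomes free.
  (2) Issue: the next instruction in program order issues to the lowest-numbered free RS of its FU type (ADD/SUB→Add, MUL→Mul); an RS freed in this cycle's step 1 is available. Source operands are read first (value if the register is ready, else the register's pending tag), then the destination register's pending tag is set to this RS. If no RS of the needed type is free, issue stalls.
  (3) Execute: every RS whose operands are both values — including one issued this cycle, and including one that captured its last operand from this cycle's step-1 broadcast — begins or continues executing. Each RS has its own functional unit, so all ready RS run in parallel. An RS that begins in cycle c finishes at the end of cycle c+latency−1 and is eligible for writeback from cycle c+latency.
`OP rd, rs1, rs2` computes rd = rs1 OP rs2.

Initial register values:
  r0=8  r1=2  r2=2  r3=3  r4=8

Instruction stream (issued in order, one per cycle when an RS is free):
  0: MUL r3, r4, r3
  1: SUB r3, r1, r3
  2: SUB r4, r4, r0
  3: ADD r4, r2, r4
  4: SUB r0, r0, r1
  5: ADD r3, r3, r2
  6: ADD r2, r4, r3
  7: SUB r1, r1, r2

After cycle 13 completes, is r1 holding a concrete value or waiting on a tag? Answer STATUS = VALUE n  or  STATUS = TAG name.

STATUS = TAG Add3

c1: issue MUL r3<-Mul1 | r0:8,r1:2,r2:2,r3:Mul1,r4:8
c2: issue SUB r3<-Add1 | r0:8,r1:2,r2:2,r3:Add1,r4:8
c3: issue SUB r4<-Add2 | r0:8,r1:2,r2:2,r3:Add1,r4:Add2
c4: issue ADD r4<-Add3 | r0:8,r1:2,r2:2,r3:Add1,r4:Add3
c5: CDB Add2=0; issue SUB r0<-Add2 | r0:Add2,r1:2,r2:2,r3:Add1,r4:Add3
c6: CDB Mul1=24; stall | r0:Add2,r1:2,r2:2,r3:Add1,r4:Add3
c7: CDB Add2=6; issue ADD r3<-Add2 | r0:6,r1:2,r2:2,r3:Add2,r4:Add3
c8: CDB Add1=-22; issue ADD r2<-Add1 | r0:6,r1:2,r2:Add1,r3:Add2,r4:Add3
c9: CDB Add3=2; issue SUB r1<-Add3 | r0:6,r1:Add3,r2:Add1,r3:Add2,r4:2
c10: CDB Add2=-20 | r0:6,r1:Add3,r2:Add1,r3:-20,r4:2
c11: - | r0:6,r1:Add3,r2:Add1,r3:-20,r4:2
c12: CDB Add1=-18 | r0:6,r1:Add3,r2:-18,r3:-20,r4:2
c13: - | r0:6,r1:Add3,r2:-18,r3:-20,r4:2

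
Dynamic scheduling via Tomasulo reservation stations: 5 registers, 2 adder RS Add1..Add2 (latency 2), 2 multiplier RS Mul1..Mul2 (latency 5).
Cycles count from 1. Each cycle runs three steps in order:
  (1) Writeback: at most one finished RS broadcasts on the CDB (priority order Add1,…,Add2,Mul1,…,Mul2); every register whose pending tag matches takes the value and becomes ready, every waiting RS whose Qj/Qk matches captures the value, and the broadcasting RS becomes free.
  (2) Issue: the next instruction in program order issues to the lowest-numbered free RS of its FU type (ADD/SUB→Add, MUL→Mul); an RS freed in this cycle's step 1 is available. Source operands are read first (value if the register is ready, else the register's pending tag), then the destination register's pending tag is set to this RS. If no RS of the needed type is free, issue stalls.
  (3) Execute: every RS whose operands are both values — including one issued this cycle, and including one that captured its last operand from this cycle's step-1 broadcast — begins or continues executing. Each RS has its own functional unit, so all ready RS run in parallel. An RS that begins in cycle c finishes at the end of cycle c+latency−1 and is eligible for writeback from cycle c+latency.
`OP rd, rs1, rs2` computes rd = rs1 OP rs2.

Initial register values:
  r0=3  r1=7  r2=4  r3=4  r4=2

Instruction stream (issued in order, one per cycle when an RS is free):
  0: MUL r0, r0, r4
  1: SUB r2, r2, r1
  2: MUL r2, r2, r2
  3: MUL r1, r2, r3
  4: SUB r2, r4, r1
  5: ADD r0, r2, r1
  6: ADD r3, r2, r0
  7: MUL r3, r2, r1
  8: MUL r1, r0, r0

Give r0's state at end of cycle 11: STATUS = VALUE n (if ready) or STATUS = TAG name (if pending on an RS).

cycle 1: issue MUL r0<-Mul1 // r0:Mul1,r1:7,r2:4,r3:4,r4:2
cycle 2: issue SUB r2<-Add1 // r0:Mul1,r1:7,r2:Add1,r3:4,r4:2
cycle 3: issue MUL r2<-Mul2 // r0:Mul1,r1:7,r2:Mul2,r3:4,r4:2
cycle 4: CDB Add1=-3; stall // r0:Mul1,r1:7,r2:Mul2,r3:4,r4:2
cycle 5: stall // r0:Mul1,r1:7,r2:Mul2,r3:4,r4:2
cycle 6: CDB Mul1=6; issue MUL r1<-Mul1 // r0:6,r1:Mul1,r2:Mul2,r3:4,r4:2
cycle 7: issue SUB r2<-Add1 // r0:6,r1:Mul1,r2:Add1,r3:4,r4:2
cycle 8: issue ADD r0<-Add2 // r0:Add2,r1:Mul1,r2:Add1,r3:4,r4:2
cycle 9: CDB Mul2=9; stall // r0:Add2,r1:Mul1,r2:Add1,r3:4,r4:2
cycle 10: stall // r0:Add2,r1:Mul1,r2:Add1,r3:4,r4:2
cycle 11: stall // r0:Add2,r1:Mul1,r2:Add1,r3:4,r4:2

STATUS = TAG Add2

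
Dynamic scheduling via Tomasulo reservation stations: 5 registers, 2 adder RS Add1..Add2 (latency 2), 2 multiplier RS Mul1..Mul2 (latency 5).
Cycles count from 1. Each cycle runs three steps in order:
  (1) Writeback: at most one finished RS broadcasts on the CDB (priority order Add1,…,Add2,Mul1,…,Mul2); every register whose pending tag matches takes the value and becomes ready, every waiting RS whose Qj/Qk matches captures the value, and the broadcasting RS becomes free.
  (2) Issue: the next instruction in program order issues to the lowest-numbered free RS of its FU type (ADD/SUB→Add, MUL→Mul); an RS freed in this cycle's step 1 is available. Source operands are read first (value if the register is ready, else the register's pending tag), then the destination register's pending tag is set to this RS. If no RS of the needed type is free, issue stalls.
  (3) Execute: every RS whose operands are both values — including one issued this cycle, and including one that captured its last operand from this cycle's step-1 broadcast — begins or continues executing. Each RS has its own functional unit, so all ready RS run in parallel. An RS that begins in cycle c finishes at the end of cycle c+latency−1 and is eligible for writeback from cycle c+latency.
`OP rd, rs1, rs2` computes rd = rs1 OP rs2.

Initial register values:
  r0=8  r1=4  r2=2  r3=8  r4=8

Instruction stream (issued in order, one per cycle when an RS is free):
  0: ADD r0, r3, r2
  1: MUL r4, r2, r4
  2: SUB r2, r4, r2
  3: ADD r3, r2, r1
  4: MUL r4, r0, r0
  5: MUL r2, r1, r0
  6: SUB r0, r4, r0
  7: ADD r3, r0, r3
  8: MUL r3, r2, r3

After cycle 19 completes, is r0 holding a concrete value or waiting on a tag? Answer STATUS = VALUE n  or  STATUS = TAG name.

  c1: issue ADD r0<-Add1  regs: r0:Add1,r1:4,r2:2,r3:8,r4:8
  c2: issue MUL r4<-Mul1  regs: r0:Add1,r1:4,r2:2,r3:8,r4:Mul1
  c3: CDB Add1=10; issue SUB r2<-Add1  regs: r0:10,r1:4,r2:Add1,r3:8,r4:Mul1
  c4: issue ADD r3<-Add2  regs: r0:10,r1:4,r2:Add1,r3:Add2,r4:Mul1
  c5: issue MUL r4<-Mul2  regs: r0:10,r1:4,r2:Add1,r3:Add2,r4:Mul2
  c6: stall  regs: r0:10,r1:4,r2:Add1,r3:Add2,r4:Mul2
  c7: CDB Mul1=16; issue MUL r2<-Mul1  regs: r0:10,r1:4,r2:Mul1,r3:Add2,r4:Mul2
  c8: stall  regs: r0:10,r1:4,r2:Mul1,r3:Add2,r4:Mul2
  c9: CDB Add1=14; issue SUB r0<-Add1  regs: r0:Add1,r1:4,r2:Mul1,r3:Add2,r4:Mul2
  c10: CDB Mul2=100; stall  regs: r0:Add1,r1:4,r2:Mul1,r3:Add2,r4:100
  c11: CDB Add2=18; issue ADD r3<-Add2  regs: r0:Add1,r1:4,r2:Mul1,r3:Add2,r4:100
  c12: CDB Add1=90; issue MUL r3<-Mul2  regs: r0:90,r1:4,r2:Mul1,r3:Mul2,r4:100
  c13: CDB Mul1=40  regs: r0:90,r1:4,r2:40,r3:Mul2,r4:100
  c14: CDB Add2=108  regs: r0:90,r1:4,r2:40,r3:Mul2,r4:100
  c15: -  regs: r0:90,r1:4,r2:40,r3:Mul2,r4:100
  c16: -  regs: r0:90,r1:4,r2:40,r3:Mul2,r4:100
  c17: -  regs: r0:90,r1:4,r2:40,r3:Mul2,r4:100
  c18: -  regs: r0:90,r1:4,r2:40,r3:Mul2,r4:100
  c19: CDB Mul2=4320  regs: r0:90,r1:4,r2:40,r3:4320,r4:100

STATUS = VALUE 90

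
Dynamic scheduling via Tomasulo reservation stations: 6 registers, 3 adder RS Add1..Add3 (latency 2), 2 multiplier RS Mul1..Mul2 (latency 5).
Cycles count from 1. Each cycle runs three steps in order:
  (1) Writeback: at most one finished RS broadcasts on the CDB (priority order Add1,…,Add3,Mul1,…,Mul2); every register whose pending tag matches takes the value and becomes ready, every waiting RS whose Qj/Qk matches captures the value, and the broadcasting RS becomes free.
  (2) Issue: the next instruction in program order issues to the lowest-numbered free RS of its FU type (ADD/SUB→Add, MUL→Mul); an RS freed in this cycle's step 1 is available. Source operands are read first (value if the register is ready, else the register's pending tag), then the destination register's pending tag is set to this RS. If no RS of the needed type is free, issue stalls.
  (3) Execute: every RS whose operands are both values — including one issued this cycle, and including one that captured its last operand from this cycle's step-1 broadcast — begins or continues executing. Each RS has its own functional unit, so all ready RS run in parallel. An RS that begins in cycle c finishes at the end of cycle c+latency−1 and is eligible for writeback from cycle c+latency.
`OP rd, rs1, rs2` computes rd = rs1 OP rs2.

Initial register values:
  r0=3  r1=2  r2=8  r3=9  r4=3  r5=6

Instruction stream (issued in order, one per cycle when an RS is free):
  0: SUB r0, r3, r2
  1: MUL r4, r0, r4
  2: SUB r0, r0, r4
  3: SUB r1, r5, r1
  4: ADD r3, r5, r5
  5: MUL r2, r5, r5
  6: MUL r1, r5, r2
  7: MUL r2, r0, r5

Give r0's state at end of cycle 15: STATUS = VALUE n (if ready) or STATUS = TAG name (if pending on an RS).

STATUS = VALUE -2

  c1: issue SUB r0<-Add1  regs: r0:Add1,r1:2,r2:8,r3:9,r4:3,r5:6
  c2: issue MUL r4<-Mul1  regs: r0:Add1,r1:2,r2:8,r3:9,r4:Mul1,r5:6
  c3: CDB Add1=1; issue SUB r0<-Add1  regs: r0:Add1,r1:2,r2:8,r3:9,r4:Mul1,r5:6
  c4: issue SUB r1<-Add2  regs: r0:Add1,r1:Add2,r2:8,r3:9,r4:Mul1,r5:6
  c5: issue ADD r3<-Add3  regs: r0:Add1,r1:Add2,r2:8,r3:Add3,r4:Mul1,r5:6
  c6: CDB Add2=4; issue MUL r2<-Mul2  regs: r0:Add1,r1:4,r2:Mul2,r3:Add3,r4:Mul1,r5:6
  c7: CDB Add3=12; stall  regs: r0:Add1,r1:4,r2:Mul2,r3:12,r4:Mul1,r5:6
  c8: CDB Mul1=3; issue MUL r1<-Mul1  regs: r0:Add1,r1:Mul1,r2:Mul2,r3:12,r4:3,r5:6
  c9: stall  regs: r0:Add1,r1:Mul1,r2:Mul2,r3:12,r4:3,r5:6
  c10: CDB Add1=-2; stall  regs: r0:-2,r1:Mul1,r2:Mul2,r3:12,r4:3,r5:6
  c11: CDB Mul2=36; issue MUL r2<-Mul2  regs: r0:-2,r1:Mul1,r2:Mul2,r3:12,r4:3,r5:6
  c12: -  regs: r0:-2,r1:Mul1,r2:Mul2,r3:12,r4:3,r5:6
  c13: -  regs: r0:-2,r1:Mul1,r2:Mul2,r3:12,r4:3,r5:6
  c14: -  regs: r0:-2,r1:Mul1,r2:Mul2,r3:12,r4:3,r5:6
  c15: -  regs: r0:-2,r1:Mul1,r2:Mul2,r3:12,r4:3,r5:6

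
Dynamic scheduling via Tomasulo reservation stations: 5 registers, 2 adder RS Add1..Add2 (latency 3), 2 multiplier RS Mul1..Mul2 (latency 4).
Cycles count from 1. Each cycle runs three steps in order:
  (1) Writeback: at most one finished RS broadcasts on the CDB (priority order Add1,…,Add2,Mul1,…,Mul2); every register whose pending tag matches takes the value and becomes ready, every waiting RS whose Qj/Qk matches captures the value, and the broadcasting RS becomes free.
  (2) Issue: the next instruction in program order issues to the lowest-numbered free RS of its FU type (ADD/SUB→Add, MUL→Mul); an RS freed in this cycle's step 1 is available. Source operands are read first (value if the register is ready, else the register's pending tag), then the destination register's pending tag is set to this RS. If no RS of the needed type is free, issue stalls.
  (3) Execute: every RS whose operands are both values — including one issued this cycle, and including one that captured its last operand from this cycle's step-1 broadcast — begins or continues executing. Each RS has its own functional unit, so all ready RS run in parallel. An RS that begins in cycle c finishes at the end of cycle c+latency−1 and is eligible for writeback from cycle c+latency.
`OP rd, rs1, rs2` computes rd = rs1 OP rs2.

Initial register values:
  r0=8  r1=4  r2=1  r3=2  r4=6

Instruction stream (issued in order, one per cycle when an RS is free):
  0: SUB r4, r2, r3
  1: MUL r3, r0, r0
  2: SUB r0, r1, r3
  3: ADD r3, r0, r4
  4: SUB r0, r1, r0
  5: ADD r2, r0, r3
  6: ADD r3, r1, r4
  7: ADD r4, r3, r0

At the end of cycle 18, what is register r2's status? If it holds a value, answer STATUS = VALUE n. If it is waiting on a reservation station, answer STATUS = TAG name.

cycle 1: issue SUB r4<-Add1 // r0:8,r1:4,r2:1,r3:2,r4:Add1
cycle 2: issue MUL r3<-Mul1 // r0:8,r1:4,r2:1,r3:Mul1,r4:Add1
cycle 3: issue SUB r0<-Add2 // r0:Add2,r1:4,r2:1,r3:Mul1,r4:Add1
cycle 4: CDB Add1=-1; issue ADD r3<-Add1 // r0:Add2,r1:4,r2:1,r3:Add1,r4:-1
cycle 5: stall // r0:Add2,r1:4,r2:1,r3:Add1,r4:-1
cycle 6: CDB Mul1=64; stall // r0:Add2,r1:4,r2:1,r3:Add1,r4:-1
cycle 7: stall // r0:Add2,r1:4,r2:1,r3:Add1,r4:-1
cycle 8: stall // r0:Add2,r1:4,r2:1,r3:Add1,r4:-1
cycle 9: CDB Add2=-60; issue SUB r0<-Add2 // r0:Add2,r1:4,r2:1,r3:Add1,r4:-1
cycle 10: stall // r0:Add2,r1:4,r2:1,r3:Add1,r4:-1
cycle 11: stall // r0:Add2,r1:4,r2:1,r3:Add1,r4:-1
cycle 12: CDB Add1=-61; issue ADD r2<-Add1 // r0:Add2,r1:4,r2:Add1,r3:-61,r4:-1
cycle 13: CDB Add2=64; issue ADD r3<-Add2 // r0:64,r1:4,r2:Add1,r3:Add2,r4:-1
cycle 14: stall // r0:64,r1:4,r2:Add1,r3:Add2,r4:-1
cycle 15: stall // r0:64,r1:4,r2:Add1,r3:Add2,r4:-1
cycle 16: CDB Add1=3; issue ADD r4<-Add1 // r0:64,r1:4,r2:3,r3:Add2,r4:Add1
cycle 17: CDB Add2=3 // r0:64,r1:4,r2:3,r3:3,r4:Add1
cycle 18: - // r0:64,r1:4,r2:3,r3:3,r4:Add1

STATUS = VALUE 3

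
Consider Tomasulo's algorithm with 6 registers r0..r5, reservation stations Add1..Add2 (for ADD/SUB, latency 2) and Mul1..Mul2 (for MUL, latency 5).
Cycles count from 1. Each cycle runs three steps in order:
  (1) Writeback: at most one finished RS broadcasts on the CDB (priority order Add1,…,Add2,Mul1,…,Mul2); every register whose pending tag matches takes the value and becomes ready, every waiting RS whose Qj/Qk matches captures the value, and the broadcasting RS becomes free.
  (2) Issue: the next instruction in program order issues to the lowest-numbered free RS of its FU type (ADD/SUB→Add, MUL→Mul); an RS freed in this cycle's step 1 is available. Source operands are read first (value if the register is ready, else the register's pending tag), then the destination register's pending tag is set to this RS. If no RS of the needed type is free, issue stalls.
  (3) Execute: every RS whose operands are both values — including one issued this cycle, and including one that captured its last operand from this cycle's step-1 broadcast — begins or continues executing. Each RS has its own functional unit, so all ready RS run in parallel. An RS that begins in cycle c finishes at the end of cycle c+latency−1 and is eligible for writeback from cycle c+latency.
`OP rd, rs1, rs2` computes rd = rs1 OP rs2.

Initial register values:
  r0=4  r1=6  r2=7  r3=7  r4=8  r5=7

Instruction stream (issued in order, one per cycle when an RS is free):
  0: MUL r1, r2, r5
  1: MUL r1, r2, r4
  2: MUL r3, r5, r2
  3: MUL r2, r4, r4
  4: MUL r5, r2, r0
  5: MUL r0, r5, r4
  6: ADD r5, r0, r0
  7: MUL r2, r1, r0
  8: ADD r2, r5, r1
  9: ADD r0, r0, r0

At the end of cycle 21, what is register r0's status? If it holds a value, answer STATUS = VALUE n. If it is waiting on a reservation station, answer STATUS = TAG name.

STATUS = TAG Mul2

cycle 1: issue MUL r1<-Mul1 // r0:4,r1:Mul1,r2:7,r3:7,r4:8,r5:7
cycle 2: issue MUL r1<-Mul2 // r0:4,r1:Mul2,r2:7,r3:7,r4:8,r5:7
cycle 3: stall // r0:4,r1:Mul2,r2:7,r3:7,r4:8,r5:7
cycle 4: stall // r0:4,r1:Mul2,r2:7,r3:7,r4:8,r5:7
cycle 5: stall // r0:4,r1:Mul2,r2:7,r3:7,r4:8,r5:7
cycle 6: CDB Mul1=49; issue MUL r3<-Mul1 // r0:4,r1:Mul2,r2:7,r3:Mul1,r4:8,r5:7
cycle 7: CDB Mul2=56; issue MUL r2<-Mul2 // r0:4,r1:56,r2:Mul2,r3:Mul1,r4:8,r5:7
cycle 8: stall // r0:4,r1:56,r2:Mul2,r3:Mul1,r4:8,r5:7
cycle 9: stall // r0:4,r1:56,r2:Mul2,r3:Mul1,r4:8,r5:7
cycle 10: stall // r0:4,r1:56,r2:Mul2,r3:Mul1,r4:8,r5:7
cycle 11: CDB Mul1=49; issue MUL r5<-Mul1 // r0:4,r1:56,r2:Mul2,r3:49,r4:8,r5:Mul1
cycle 12: CDB Mul2=64; issue MUL r0<-Mul2 // r0:Mul2,r1:56,r2:64,r3:49,r4:8,r5:Mul1
cycle 13: issue ADD r5<-Add1 // r0:Mul2,r1:56,r2:64,r3:49,r4:8,r5:Add1
cycle 14: stall // r0:Mul2,r1:56,r2:64,r3:49,r4:8,r5:Add1
cycle 15: stall // r0:Mul2,r1:56,r2:64,r3:49,r4:8,r5:Add1
cycle 16: stall // r0:Mul2,r1:56,r2:64,r3:49,r4:8,r5:Add1
cycle 17: CDB Mul1=256; issue MUL r2<-Mul1 // r0:Mul2,r1:56,r2:Mul1,r3:49,r4:8,r5:Add1
cycle 18: issue ADD r2<-Add2 // r0:Mul2,r1:56,r2:Add2,r3:49,r4:8,r5:Add1
cycle 19: stall // r0:Mul2,r1:56,r2:Add2,r3:49,r4:8,r5:Add1
cycle 20: stall // r0:Mul2,r1:56,r2:Add2,r3:49,r4:8,r5:Add1
cycle 21: stall // r0:Mul2,r1:56,r2:Add2,r3:49,r4:8,r5:Add1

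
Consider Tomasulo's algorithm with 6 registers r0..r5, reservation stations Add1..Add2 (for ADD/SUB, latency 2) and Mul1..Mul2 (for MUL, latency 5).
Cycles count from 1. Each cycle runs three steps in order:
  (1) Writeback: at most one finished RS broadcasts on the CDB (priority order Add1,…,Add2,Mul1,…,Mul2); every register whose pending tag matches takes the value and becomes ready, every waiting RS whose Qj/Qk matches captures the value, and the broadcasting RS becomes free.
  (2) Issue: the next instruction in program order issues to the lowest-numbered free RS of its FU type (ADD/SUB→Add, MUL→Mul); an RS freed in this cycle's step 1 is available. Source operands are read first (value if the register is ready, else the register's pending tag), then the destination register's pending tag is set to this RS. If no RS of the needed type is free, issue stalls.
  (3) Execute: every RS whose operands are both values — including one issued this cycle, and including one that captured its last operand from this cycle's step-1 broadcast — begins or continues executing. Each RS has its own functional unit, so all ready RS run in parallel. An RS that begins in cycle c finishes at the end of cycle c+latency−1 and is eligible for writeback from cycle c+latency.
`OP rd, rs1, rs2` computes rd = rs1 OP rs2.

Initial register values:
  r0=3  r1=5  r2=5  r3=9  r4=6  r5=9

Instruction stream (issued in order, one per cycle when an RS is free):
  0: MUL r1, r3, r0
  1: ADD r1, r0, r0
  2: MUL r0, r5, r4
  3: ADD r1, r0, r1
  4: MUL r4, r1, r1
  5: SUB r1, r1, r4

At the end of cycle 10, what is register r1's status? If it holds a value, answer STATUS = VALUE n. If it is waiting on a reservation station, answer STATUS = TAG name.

cycle 1: issue MUL r1<-Mul1 // r0:3,r1:Mul1,r2:5,r3:9,r4:6,r5:9
cycle 2: issue ADD r1<-Add1 // r0:3,r1:Add1,r2:5,r3:9,r4:6,r5:9
cycle 3: issue MUL r0<-Mul2 // r0:Mul2,r1:Add1,r2:5,r3:9,r4:6,r5:9
cycle 4: CDB Add1=6; issue ADD r1<-Add1 // r0:Mul2,r1:Add1,r2:5,r3:9,r4:6,r5:9
cycle 5: stall // r0:Mul2,r1:Add1,r2:5,r3:9,r4:6,r5:9
cycle 6: CDB Mul1=27; issue MUL r4<-Mul1 // r0:Mul2,r1:Add1,r2:5,r3:9,r4:Mul1,r5:9
cycle 7: issue SUB r1<-Add2 // r0:Mul2,r1:Add2,r2:5,r3:9,r4:Mul1,r5:9
cycle 8: CDB Mul2=54 // r0:54,r1:Add2,r2:5,r3:9,r4:Mul1,r5:9
cycle 9: - // r0:54,r1:Add2,r2:5,r3:9,r4:Mul1,r5:9
cycle 10: CDB Add1=60 // r0:54,r1:Add2,r2:5,r3:9,r4:Mul1,r5:9

STATUS = TAG Add2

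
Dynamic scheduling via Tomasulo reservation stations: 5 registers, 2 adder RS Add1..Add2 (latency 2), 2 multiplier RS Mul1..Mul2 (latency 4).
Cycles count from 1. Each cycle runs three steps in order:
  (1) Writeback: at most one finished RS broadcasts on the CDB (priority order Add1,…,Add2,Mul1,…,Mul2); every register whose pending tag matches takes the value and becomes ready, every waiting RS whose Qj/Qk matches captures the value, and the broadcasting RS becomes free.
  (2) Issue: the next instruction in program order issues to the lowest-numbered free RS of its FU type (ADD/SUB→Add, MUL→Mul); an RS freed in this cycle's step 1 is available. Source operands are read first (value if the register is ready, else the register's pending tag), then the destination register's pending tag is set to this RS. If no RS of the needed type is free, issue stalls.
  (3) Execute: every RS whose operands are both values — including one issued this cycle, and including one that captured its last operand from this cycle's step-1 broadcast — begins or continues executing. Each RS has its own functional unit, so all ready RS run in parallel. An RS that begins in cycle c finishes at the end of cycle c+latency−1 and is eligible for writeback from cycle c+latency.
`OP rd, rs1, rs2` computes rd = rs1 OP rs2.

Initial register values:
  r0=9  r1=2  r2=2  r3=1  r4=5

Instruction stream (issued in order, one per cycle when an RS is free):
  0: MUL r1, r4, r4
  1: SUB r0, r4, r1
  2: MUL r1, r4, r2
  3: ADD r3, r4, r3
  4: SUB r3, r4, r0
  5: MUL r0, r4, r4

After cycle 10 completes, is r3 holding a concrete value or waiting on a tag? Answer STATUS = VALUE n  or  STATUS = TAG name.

cycle 1: issue MUL r1<-Mul1 // r0:9,r1:Mul1,r2:2,r3:1,r4:5
cycle 2: issue SUB r0<-Add1 // r0:Add1,r1:Mul1,r2:2,r3:1,r4:5
cycle 3: issue MUL r1<-Mul2 // r0:Add1,r1:Mul2,r2:2,r3:1,r4:5
cycle 4: issue ADD r3<-Add2 // r0:Add1,r1:Mul2,r2:2,r3:Add2,r4:5
cycle 5: CDB Mul1=25; stall // r0:Add1,r1:Mul2,r2:2,r3:Add2,r4:5
cycle 6: CDB Add2=6; issue SUB r3<-Add2 // r0:Add1,r1:Mul2,r2:2,r3:Add2,r4:5
cycle 7: CDB Add1=-20; issue MUL r0<-Mul1 // r0:Mul1,r1:Mul2,r2:2,r3:Add2,r4:5
cycle 8: CDB Mul2=10 // r0:Mul1,r1:10,r2:2,r3:Add2,r4:5
cycle 9: CDB Add2=25 // r0:Mul1,r1:10,r2:2,r3:25,r4:5
cycle 10: - // r0:Mul1,r1:10,r2:2,r3:25,r4:5

STATUS = VALUE 25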